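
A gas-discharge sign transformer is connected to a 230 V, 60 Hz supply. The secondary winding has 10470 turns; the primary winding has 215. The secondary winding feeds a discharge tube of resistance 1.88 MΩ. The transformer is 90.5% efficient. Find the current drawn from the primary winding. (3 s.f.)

V_s = 230 × 10470/215 = 11200 V.
I_s = V_s/R = 11200/(1.88×10^6) = 0.0059577 A.
P_out = V_s I_s = 11200 × 0.0059577 = 66.729 W.
P_in = P_out/η = 66.729/0.905 = 73.734 W.
I_p = P_in/V_p = 73.734/230 = 0.321 A.

I_p ≈ 0.321 A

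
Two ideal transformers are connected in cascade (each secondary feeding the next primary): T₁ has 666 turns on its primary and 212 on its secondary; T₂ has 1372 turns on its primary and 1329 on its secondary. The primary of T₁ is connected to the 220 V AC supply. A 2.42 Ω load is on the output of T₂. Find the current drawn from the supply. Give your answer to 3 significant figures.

I_supply ≈ 8.64 A

After T₁: V = 220.00 × 212/666 = 70.030 V.
After T₂: V = 70.030 × 1329/1372 = 67.835 V.
I_load = 67.835/2.42 = 28.031 A, so P_out = 67.835 × 28.031 = 1901.5 W.
All ideal ⇒ P_in = P_out, so I_supply = 1901.5/220 = 8.64 A.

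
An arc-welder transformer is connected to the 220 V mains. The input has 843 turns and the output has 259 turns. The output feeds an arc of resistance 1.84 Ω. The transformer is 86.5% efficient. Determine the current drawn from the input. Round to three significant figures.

I_in ≈ 13.0 A

V_out = 220 × 259/843 = 67.592 V.
I_out = V_out/R = 67.592/1.84 = 36.735 A.
P_out = V_out I_out = 67.592 × 36.735 = 2483.0 W.
P_in = P_out/η = 2483.0/0.865 = 2870.5 W.
I_in = P_in/V_in = 2870.5/220 = 13.0 A.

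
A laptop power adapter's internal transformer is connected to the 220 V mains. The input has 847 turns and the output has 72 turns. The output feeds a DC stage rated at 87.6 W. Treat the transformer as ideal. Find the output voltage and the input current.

V_out ≈ 18.7 V, I_in ≈ 0.398 A

V_out = V_in × N_out/N_in = 220 × 72/847 = 18.701 V.
I_out = P/V_out = 87.6/18.701 = 4.6842 A.
I_in = I_out × N_out/N_in = 4.6842 × 72/847 = 0.398 A.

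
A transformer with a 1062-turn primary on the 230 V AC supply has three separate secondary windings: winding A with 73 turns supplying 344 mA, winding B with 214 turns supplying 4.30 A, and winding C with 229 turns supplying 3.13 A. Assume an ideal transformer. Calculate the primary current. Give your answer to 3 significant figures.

I_p ≈ 1.57 A

V_A = 230 × 73/1062 = 15.810 V; V_B = 230 × 214/1062 = 46.347 V; V_C = 230 × 229/1062 = 49.595 V.
P_out = V_A I_A + V_B I_B + V_C I_C = 15.810×0.344 + 46.347×4.30 + 49.595×3.13 = 5.4386 + 199.29 + 155.23 = 359.96 W.
Ideal ⇒ P_in = P_out, so I_p = P_out/V_p = 359.96/230 = 1.57 A.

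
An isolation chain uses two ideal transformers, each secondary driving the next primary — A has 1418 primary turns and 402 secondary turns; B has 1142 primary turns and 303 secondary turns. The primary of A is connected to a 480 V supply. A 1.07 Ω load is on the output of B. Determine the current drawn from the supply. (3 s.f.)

Secondary of A: V = 480.00 × 402/1418 = 136.08 V.
Secondary of B: V = 136.08 × 303/1142 = 36.105 V.
I_load = 36.105/1.07 = 33.743 A, so P_out = 36.105 × 33.743 = 1218.3 W.
All ideal ⇒ P_in = P_out, so I_supply = 1218.3/480 = 2.54 A.

I_supply ≈ 2.54 A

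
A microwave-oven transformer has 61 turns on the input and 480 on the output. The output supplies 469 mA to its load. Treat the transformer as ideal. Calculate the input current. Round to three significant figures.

For an ideal transformer I_in/I_out = N_out/N_in, so I_in = 0.469 × 480/61 = 3.69 A.

I_in ≈ 3.69 A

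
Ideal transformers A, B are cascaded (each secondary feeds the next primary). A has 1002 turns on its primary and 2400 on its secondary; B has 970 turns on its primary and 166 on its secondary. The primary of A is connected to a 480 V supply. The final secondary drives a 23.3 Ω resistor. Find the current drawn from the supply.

Secondary of A: V = 480.00 × 2400/1002 = 1149.7 V.
Secondary of B: V = 1149.7 × 166/970 = 196.75 V.
I_load = 196.75/23.3 = 8.4443 A, so P_out = 196.75 × 8.4443 = 1661.4 W.
All ideal ⇒ P_in = P_out, so I_supply = 1661.4/480 = 3.46 A.

I_supply ≈ 3.46 A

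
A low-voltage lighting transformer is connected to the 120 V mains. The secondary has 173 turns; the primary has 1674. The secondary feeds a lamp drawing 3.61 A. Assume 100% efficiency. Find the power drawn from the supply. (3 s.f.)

P ≈ 44.8 W

I_p = I_s × N_s/N_p = 3.61 × 173/1674 = 0.37308 A.
P = V_p I_p = 120 × 0.37308 = 44.8 W.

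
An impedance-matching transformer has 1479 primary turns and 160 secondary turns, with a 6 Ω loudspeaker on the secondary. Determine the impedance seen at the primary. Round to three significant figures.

Z_p = (N_p/N_s)² × Z_s = (1479/160)² × 6 = 513 Ω.

Z_p ≈ 513 Ω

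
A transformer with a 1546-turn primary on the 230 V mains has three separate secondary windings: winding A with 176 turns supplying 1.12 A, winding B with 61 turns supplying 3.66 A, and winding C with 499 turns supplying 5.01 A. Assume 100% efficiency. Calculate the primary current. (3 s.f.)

V_A = 230 × 176/1546 = 26.184 V; V_B = 230 × 61/1546 = 9.0750 V; V_C = 230 × 499/1546 = 74.237 V.
P_out = V_A I_A + V_B I_B + V_C I_C = 26.184×1.12 + 9.0750×3.66 + 74.237×5.01 = 29.326 + 33.215 + 371.93 = 434.47 W.
Ideal ⇒ P_in = P_out, so I_p = P_out/V_p = 434.47/230 = 1.89 A.

I_p ≈ 1.89 A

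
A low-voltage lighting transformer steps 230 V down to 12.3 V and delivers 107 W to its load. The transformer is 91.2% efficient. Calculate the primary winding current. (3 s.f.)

I_p ≈ 0.510 A

P_in = P_out/η = 107/0.912 = 117.32 W.
I_p = P_in/V_p = 117.32/230 = 0.510 A.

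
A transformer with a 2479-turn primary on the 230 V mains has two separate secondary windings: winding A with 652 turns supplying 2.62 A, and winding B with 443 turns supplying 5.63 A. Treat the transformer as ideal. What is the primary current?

V_A = 230 × 652/2479 = 60.492 V; V_B = 230 × 443/2479 = 41.101 V.
P_out = V_A I_A + V_B I_B = 60.492×2.62 + 41.101×5.63 = 158.49 + 231.40 = 389.89 W.
Ideal ⇒ P_in = P_out, so I_p = P_out/V_p = 389.89/230 = 1.70 A.

I_p ≈ 1.70 A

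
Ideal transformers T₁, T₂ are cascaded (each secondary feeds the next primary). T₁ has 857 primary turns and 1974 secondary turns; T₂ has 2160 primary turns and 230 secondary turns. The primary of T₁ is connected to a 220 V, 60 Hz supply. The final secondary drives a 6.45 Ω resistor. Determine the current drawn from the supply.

I_supply ≈ 2.05 A

After T₁: V = 220.00 × 1974/857 = 506.74 V.
After T₂: V = 506.74 × 230/2160 = 53.959 V.
I_load = 53.959/6.45 = 8.3657 A, so P_out = 53.959 × 8.3657 = 451.41 W.
All ideal ⇒ P_in = P_out, so I_supply = 451.41/220 = 2.05 A.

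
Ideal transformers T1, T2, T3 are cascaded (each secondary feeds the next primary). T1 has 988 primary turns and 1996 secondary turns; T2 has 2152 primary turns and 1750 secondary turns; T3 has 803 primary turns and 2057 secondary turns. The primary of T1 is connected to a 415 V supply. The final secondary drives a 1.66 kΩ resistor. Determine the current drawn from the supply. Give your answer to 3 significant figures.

I_supply ≈ 4.43 A

Secondary of T1: V = 415.00 × 1996/988 = 838.40 V.
Secondary of T2: V = 838.40 × 1750/2152 = 681.79 V.
Secondary of T3: V = 681.79 × 2057/803 = 1746.5 V.
I_load = 1746.5/1660 = 1.0521 A, so P_out = 1746.5 × 1.0521 = 1837.5 W.
All ideal ⇒ P_in = P_out, so I_supply = 1837.5/415 = 4.43 A.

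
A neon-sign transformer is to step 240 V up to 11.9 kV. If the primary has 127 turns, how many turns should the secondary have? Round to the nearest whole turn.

N_s/N_p = V_s/V_p, so N_s = 127 × 11900/240 = 6297.1 ≈ 6297 turns.

N_s = 6297 turns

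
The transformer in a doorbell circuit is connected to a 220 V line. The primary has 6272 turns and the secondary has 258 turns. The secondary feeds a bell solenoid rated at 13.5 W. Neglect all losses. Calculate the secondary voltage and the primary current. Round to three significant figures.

V_s = V_p × N_s/N_p = 220 × 258/6272 = 9.0497 V.
I_s = P/V_s = 13.5/9.0497 = 1.4918 A.
I_p = I_s × N_s/N_p = 1.4918 × 258/6272 = 0.0614 A.

V_s ≈ 9.05 V, I_p ≈ 0.0614 A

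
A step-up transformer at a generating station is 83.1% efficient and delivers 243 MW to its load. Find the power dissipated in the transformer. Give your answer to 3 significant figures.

P_loss ≈ 4.94×10^7 W

P_in = P_out/η = 2.43×10^8/0.831 = 2.92419×10^8 W.
P_loss = P_in − P_out = 2.92419×10^8 − 2.43×10^8 = 4.94×10^7 W.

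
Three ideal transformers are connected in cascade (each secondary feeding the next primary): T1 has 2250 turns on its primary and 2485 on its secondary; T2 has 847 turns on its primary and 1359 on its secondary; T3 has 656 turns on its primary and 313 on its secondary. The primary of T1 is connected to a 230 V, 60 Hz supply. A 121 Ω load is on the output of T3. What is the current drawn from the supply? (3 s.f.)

Secondary of T1: V = 230.00 × 2485/2250 = 254.02 V.
Secondary of T2: V = 254.02 × 1359/847 = 407.58 V.
Secondary of T3: V = 407.58 × 313/656 = 194.47 V.
I_load = 194.47/121 = 1.6072 A, so P_out = 194.47 × 1.6072 = 312.54 W.
All ideal ⇒ P_in = P_out, so I_supply = 312.54/230 = 1.36 A.

I_supply ≈ 1.36 A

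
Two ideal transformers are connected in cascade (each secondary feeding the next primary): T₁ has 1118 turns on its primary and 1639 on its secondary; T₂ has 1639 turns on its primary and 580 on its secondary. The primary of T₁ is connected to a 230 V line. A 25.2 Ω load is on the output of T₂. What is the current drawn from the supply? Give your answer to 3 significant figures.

I_supply ≈ 2.46 A

After T₁: V = 230.00 × 1639/1118 = 337.18 V.
After T₂: V = 337.18 × 580/1639 = 119.32 V.
I_load = 119.32/25.2 = 4.7349 A, so P_out = 119.32 × 4.7349 = 564.97 W.
All ideal ⇒ P_in = P_out, so I_supply = 564.97/230 = 2.46 A.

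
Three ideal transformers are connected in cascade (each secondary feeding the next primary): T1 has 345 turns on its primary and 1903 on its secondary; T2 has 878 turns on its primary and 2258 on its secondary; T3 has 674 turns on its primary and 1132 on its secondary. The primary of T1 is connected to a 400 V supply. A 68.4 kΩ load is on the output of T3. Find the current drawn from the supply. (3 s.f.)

I_supply ≈ 3.32 A

Secondary of T1: V = 400.00 × 1903/345 = 2206.4 V.
Secondary of T2: V = 2206.4 × 2258/878 = 5674.3 V.
Secondary of T3: V = 5674.3 × 1132/674 = 9530.1 V.
I_load = 9530.1/68400 = 0.13933 A, so P_out = 9530.1 × 0.13933 = 1327.8 W.
All ideal ⇒ P_in = P_out, so I_supply = 1327.8/400 = 3.32 A.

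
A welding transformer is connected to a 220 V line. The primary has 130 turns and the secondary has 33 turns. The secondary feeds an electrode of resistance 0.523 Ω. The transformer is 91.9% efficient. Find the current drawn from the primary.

I_p ≈ 29.5 A

V_s = 220 × 33/130 = 55.846 V.
I_s = V_s/R = 55.846/0.523 = 106.78 A.
P_out = V_s I_s = 55.846 × 106.78 = 5963.3 W.
P_in = P_out/η = 5963.3/0.919 = 6488.9 W.
I_p = P_in/V_p = 6488.9/220 = 29.5 A.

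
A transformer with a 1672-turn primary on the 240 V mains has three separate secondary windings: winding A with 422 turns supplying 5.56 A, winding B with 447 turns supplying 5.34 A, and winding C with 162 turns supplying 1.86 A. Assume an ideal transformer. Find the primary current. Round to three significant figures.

I_p ≈ 3.01 A

V_A = 240 × 422/1672 = 60.574 V; V_B = 240 × 447/1672 = 64.163 V; V_C = 240 × 162/1672 = 23.254 V.
P_out = V_A I_A + V_B I_B + V_C I_C = 60.574×5.56 + 64.163×5.34 + 23.254×1.86 = 336.79 + 342.63 + 43.252 = 722.67 W.
Ideal ⇒ P_in = P_out, so I_p = P_out/V_p = 722.67/240 = 3.01 A.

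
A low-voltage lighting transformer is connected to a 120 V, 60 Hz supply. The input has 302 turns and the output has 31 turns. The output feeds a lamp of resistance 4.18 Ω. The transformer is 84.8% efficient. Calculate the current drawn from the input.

V_out = 120 × 31/302 = 12.318 V.
I_out = V_out/R = 12.318/4.18 = 2.9469 A.
P_out = V_out I_out = 12.318 × 2.9469 = 36.299 W.
P_in = P_out/η = 36.299/0.848 = 42.806 W.
I_in = P_in/V_in = 42.806/120 = 0.357 A.

I_in ≈ 0.357 A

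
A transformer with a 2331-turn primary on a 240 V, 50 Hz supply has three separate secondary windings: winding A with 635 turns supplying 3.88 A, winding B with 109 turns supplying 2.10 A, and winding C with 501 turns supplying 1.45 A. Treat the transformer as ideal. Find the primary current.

V_A = 240 × 635/2331 = 65.380 V; V_B = 240 × 109/2331 = 11.223 V; V_C = 240 × 501/2331 = 51.583 V.
P_out = V_A I_A + V_B I_B + V_C I_C = 65.380×3.88 + 11.223×2.10 + 51.583×1.45 = 253.67 + 23.568 + 74.795 = 352.04 W.
Ideal ⇒ P_in = P_out, so I_p = P_out/V_p = 352.04/240 = 1.47 A.

I_p ≈ 1.47 A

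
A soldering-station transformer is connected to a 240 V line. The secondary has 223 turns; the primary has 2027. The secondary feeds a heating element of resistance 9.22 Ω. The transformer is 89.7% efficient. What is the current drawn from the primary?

V_s = 240 × 223/2027 = 26.404 V.
I_s = V_s/R = 26.404/9.22 = 2.8637 A.
P_out = V_s I_s = 26.404 × 2.8637 = 75.613 W.
P_in = P_out/η = 75.613/0.897 = 84.295 W.
I_p = P_in/V_p = 84.295/240 = 0.351 A.

I_p ≈ 0.351 A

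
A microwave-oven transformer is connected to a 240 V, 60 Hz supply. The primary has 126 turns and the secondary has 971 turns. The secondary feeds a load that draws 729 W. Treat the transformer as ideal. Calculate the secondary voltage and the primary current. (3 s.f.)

V_s = V_p × N_s/N_p = 240 × 971/126 = 1849.5 V.
I_s = P/V_s = 729/1849.5 = 0.39416 A.
I_p = I_s × N_s/N_p = 0.39416 × 971/126 = 3.04 A.

V_s ≈ 1850 V, I_p ≈ 3.04 A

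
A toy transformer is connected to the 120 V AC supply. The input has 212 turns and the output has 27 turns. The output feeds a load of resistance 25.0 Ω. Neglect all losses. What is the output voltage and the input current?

V_out = V_in × N_out/N_in = 120 × 27/212 = 15.283 V.
I_out = V_out/R = 15.283/25.0 = 0.61132 A.
I_in = I_out × N_out/N_in = 0.61132 × 27/212 = 0.0779 A.

V_out ≈ 15.3 V, I_in ≈ 0.0779 A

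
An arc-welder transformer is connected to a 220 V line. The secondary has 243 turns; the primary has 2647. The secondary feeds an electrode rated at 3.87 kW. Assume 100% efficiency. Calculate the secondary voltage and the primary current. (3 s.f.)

V_s ≈ 20.2 V, I_p ≈ 17.6 A

V_s = V_p × N_s/N_p = 220 × 243/2647 = 20.196 V.
I_s = P/V_s = 3870/20.196 = 191.62 A.
I_p = I_s × N_s/N_p = 191.62 × 243/2647 = 17.6 A.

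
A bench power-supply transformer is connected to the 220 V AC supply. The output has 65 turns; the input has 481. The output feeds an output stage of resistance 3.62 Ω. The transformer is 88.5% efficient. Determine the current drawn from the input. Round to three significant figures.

V_out = 220 × 65/481 = 29.730 V.
I_out = V_out/R = 29.730/3.62 = 8.2126 A.
P_out = V_out I_out = 29.730 × 8.2126 = 244.16 W.
P_in = P_out/η = 244.16/0.885 = 275.89 W.
I_in = P_in/V_in = 275.89/220 = 1.25 A.

I_in ≈ 1.25 A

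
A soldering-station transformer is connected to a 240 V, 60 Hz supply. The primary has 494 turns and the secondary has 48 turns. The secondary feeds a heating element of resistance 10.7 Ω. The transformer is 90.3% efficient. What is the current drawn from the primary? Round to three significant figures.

V_s = 240 × 48/494 = 23.320 V.
I_s = V_s/R = 23.320/10.7 = 2.1794 A.
P_out = V_s I_s = 23.320 × 2.1794 = 50.824 W.
P_in = P_out/η = 50.824/0.903 = 56.283 W.
I_p = P_in/V_p = 56.283/240 = 0.235 A.

I_p ≈ 0.235 A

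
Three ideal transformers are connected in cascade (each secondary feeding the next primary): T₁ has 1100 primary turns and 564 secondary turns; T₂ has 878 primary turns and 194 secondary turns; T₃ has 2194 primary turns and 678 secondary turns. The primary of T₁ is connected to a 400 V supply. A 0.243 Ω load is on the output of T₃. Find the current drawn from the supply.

Secondary of T₁: V = 400.00 × 564/1100 = 205.09 V.
Secondary of T₂: V = 205.09 × 194/878 = 45.316 V.
Secondary of T₃: V = 45.316 × 678/2194 = 14.004 V.
I_load = 14.004/0.243 = 57.629 A, so P_out = 14.004 × 57.629 = 807.03 W.
All ideal ⇒ P_in = P_out, so I_supply = 807.03/400 = 2.02 A.

I_supply ≈ 2.02 A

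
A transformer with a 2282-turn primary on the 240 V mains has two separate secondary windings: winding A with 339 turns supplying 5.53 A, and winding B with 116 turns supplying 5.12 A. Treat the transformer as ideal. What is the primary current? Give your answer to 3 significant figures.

V_A = 240 × 339/2282 = 35.653 V; V_B = 240 × 116/2282 = 12.200 V.
P_out = V_A I_A + V_B I_B = 35.653×5.53 + 12.200×5.12 = 197.16 + 62.463 = 259.62 W.
Ideal ⇒ P_in = P_out, so I_p = P_out/V_p = 259.62/240 = 1.08 A.

I_p ≈ 1.08 A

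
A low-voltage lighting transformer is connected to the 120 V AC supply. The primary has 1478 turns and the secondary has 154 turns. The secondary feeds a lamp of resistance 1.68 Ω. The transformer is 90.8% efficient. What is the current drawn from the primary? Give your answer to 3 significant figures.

V_s = 120 × 154/1478 = 12.503 V.
I_s = V_s/R = 12.503/1.68 = 7.4425 A.
P_out = V_s I_s = 12.503 × 7.4425 = 93.056 W.
P_in = P_out/η = 93.056/0.908 = 102.48 W.
I_p = P_in/V_p = 102.48/120 = 0.854 A.

I_p ≈ 0.854 A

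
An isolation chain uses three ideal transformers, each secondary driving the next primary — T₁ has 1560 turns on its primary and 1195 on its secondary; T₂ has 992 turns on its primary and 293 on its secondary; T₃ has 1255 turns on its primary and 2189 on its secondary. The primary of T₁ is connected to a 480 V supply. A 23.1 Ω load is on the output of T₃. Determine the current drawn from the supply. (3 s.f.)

Secondary of T₁: V = 480.00 × 1195/1560 = 367.69 V.
Secondary of T₂: V = 367.69 × 293/992 = 108.60 V.
Secondary of T₃: V = 108.60 × 2189/1255 = 189.43 V.
I_load = 189.43/23.1 = 8.2003 A, so P_out = 189.43 × 8.2003 = 1553.4 W.
All ideal ⇒ P_in = P_out, so I_supply = 1553.4/480 = 3.24 A.

I_supply ≈ 3.24 A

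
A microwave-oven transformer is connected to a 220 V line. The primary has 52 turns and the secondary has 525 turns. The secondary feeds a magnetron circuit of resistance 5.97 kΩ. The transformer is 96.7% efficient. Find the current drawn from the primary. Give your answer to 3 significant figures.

I_p ≈ 3.88 A

V_s = 220 × 525/52 = 2221.2 V.
I_s = V_s/R = 2221.2/5970 = 0.37205 A.
P_out = V_s I_s = 2221.2 × 0.37205 = 826.39 W.
P_in = P_out/η = 826.39/0.967 = 854.59 W.
I_p = P_in/V_p = 854.59/220 = 3.88 A.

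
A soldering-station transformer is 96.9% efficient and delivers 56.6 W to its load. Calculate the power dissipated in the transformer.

P_in = P_out/η = 56.6/0.969 = 58.4107 W.
P_loss = P_in − P_out = 58.4107 − 56.6 = 1.81 W.

P_loss ≈ 1.81 W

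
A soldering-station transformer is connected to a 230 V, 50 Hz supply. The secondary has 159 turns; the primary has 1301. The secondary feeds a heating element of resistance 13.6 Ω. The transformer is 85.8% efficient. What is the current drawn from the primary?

V_s = 230 × 159/1301 = 28.109 V.
I_s = V_s/R = 28.109/13.6 = 2.0668 A.
P_out = V_s I_s = 28.109 × 2.0668 = 58.097 W.
P_in = P_out/η = 58.097/0.858 = 67.713 W.
I_p = P_in/V_p = 67.713/230 = 0.294 A.

I_p ≈ 0.294 A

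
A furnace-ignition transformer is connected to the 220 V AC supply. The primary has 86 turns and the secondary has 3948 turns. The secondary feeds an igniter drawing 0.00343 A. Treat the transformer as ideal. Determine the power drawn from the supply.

I_p = I_s × N_s/N_p = 0.00343 × 3948/86 = 0.15746 A.
P = V_p I_p = 220 × 0.15746 = 34.6 W.

P ≈ 34.6 W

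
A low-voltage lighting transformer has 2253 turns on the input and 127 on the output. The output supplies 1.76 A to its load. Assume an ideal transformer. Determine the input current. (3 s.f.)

I_in ≈ 0.0992 A

For an ideal transformer I_in/I_out = N_out/N_in, so I_in = 1.76 × 127/2253 = 0.0992 A.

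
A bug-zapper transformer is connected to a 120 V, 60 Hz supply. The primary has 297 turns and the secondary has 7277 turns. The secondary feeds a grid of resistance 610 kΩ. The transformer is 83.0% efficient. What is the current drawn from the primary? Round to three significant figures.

V_s = 120 × 7277/297 = 2940.2 V.
I_s = V_s/R = 2940.2/610000 = 0.0048200 A.
P_out = V_s I_s = 2940.2 × 0.0048200 = 14.172 W.
P_in = P_out/η = 14.172/0.830 = 17.074 W.
I_p = P_in/V_p = 17.074/120 = 0.142 A.

I_p ≈ 0.142 A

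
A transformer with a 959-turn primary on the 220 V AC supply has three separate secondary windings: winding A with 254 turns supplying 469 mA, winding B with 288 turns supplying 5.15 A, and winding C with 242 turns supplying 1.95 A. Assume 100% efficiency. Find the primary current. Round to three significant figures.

I_p ≈ 2.16 A

V_A = 220 × 254/959 = 58.269 V; V_B = 220 × 288/959 = 66.069 V; V_C = 220 × 242/959 = 55.516 V.
P_out = V_A I_A + V_B I_B + V_C I_C = 58.269×0.469 + 66.069×5.15 + 55.516×1.95 = 27.328 + 340.25 + 108.26 = 475.84 W.
Ideal ⇒ P_in = P_out, so I_p = P_out/V_p = 475.84/220 = 2.16 A.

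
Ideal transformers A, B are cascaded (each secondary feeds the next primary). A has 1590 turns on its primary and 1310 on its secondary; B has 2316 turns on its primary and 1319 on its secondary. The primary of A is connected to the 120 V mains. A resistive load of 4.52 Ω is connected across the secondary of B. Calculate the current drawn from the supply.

I_supply ≈ 5.85 A

Secondary of A: V = 120.00 × 1310/1590 = 98.868 V.
Secondary of B: V = 98.868 × 1319/2316 = 56.307 V.
I_load = 56.307/4.52 = 12.457 A, so P_out = 56.307 × 12.457 = 701.43 W.
All ideal ⇒ P_in = P_out, so I_supply = 701.43/120 = 5.85 A.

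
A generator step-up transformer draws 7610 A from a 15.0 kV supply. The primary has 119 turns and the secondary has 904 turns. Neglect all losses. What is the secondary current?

I_s ≈ 1000 A

I_s/I_p = N_p/N_s, so I_s = 7610 × 119/904 = 1000 A.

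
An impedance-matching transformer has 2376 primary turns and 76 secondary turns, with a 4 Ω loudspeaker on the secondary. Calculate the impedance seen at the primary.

Z_p ≈ 3910 Ω

Z_p = (N_p/N_s)² × Z_s = (2376/76)² × 4 = 3910 Ω.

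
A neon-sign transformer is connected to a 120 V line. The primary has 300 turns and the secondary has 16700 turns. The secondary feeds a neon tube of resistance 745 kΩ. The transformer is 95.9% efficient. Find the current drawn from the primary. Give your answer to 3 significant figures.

V_s = 120 × 16700/300 = 6680.0 V.
I_s = V_s/R = 6680.0/745000 = 0.0089664 A.
P_out = V_s I_s = 6680.0 × 0.0089664 = 59.896 W.
P_in = P_out/η = 59.896/0.959 = 62.457 W.
I_p = P_in/V_p = 62.457/120 = 0.520 A.

I_p ≈ 0.520 A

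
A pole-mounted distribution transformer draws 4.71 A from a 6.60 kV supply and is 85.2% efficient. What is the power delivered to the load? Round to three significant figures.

P_in = V_p I_p = 6600 × 4.71 = 31086 W.
P_out = η P_in = 0.852 × 31086 = 26500 W.

P_out ≈ 26500 W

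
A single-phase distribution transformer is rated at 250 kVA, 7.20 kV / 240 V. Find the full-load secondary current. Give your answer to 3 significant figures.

I_s = S/V_s = 250000/240 = 1040 A.

I_s ≈ 1040 A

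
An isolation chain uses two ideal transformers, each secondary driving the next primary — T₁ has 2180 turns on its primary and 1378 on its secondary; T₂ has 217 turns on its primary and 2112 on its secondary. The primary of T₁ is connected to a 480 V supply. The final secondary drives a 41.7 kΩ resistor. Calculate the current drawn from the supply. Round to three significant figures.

I_supply ≈ 0.436 A

After T₁: V = 480.00 × 1378/2180 = 303.41 V.
After T₂: V = 303.41 × 2112/217 = 2953.0 V.
I_load = 2953.0/41700 = 0.070816 A, so P_out = 2953.0 × 0.070816 = 209.12 W.
All ideal ⇒ P_in = P_out, so I_supply = 209.12/480 = 0.436 A.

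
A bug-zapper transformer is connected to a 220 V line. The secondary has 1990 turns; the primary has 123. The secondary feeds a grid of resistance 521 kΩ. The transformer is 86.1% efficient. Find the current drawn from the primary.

V_s = 220 × 1990/123 = 3559.3 V.
I_s = V_s/R = 3559.3/521000 = 0.0068318 A.
P_out = V_s I_s = 3559.3 × 0.0068318 = 24.317 W.
P_in = P_out/η = 24.317/0.861 = 28.242 W.
I_p = P_in/V_p = 28.242/220 = 0.128 A.

I_p ≈ 0.128 A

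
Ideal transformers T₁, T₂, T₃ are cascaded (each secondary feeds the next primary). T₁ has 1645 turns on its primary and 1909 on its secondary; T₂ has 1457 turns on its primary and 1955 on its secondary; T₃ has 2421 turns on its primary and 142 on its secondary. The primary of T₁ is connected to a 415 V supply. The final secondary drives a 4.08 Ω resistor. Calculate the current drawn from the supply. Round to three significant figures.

Secondary of T₁: V = 415.00 × 1909/1645 = 481.60 V.
Secondary of T₂: V = 481.60 × 1955/1457 = 646.21 V.
Secondary of T₃: V = 646.21 × 142/2421 = 37.903 V.
I_load = 37.903/4.08 = 9.2899 A, so P_out = 37.903 × 9.2899 = 352.11 W.
All ideal ⇒ P_in = P_out, so I_supply = 352.11/415 = 0.848 A.

I_supply ≈ 0.848 A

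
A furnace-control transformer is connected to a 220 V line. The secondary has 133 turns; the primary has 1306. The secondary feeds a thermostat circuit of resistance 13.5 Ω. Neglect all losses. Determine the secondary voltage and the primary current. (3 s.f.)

V_s = V_p × N_s/N_p = 220 × 133/1306 = 22.404 V.
I_s = V_s/R = 22.404/13.5 = 1.6596 A.
I_p = I_s × N_s/N_p = 1.6596 × 133/1306 = 0.169 A.

V_s ≈ 22.4 V, I_p ≈ 0.169 A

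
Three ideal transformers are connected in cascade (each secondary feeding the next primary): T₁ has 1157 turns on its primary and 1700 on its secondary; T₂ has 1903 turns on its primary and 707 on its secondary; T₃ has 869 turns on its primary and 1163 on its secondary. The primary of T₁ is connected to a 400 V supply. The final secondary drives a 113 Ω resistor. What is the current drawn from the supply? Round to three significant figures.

I_supply ≈ 1.89 A

Secondary of T₁: V = 400.00 × 1700/1157 = 587.73 V.
Secondary of T₂: V = 587.73 × 707/1903 = 218.35 V.
Secondary of T₃: V = 218.35 × 1163/869 = 292.22 V.
I_load = 292.22/113 = 2.5861 A, so P_out = 292.22 × 2.5861 = 755.71 W.
All ideal ⇒ P_in = P_out, so I_supply = 755.71/400 = 1.89 A.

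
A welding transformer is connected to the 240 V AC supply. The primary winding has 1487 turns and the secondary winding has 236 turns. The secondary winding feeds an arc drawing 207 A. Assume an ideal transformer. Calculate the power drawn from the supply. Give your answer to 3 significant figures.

P ≈ 7880 W

I_p = I_s × N_s/N_p = 207 × 236/1487 = 32.853 A.
P = V_p I_p = 240 × 32.853 = 7880 W.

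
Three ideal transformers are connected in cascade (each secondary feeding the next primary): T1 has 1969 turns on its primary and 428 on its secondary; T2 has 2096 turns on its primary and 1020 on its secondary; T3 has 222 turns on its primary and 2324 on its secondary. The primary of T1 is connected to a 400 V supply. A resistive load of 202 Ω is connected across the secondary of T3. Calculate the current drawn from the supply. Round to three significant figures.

I_supply ≈ 2.43 A

After T1: V = 400.00 × 428/1969 = 86.948 V.
After T2: V = 86.948 × 1020/2096 = 42.312 V.
After T3: V = 42.312 × 2324/222 = 442.95 V.
I_load = 442.95/202 = 2.1928 A, so P_out = 442.95 × 2.1928 = 971.29 W.
All ideal ⇒ P_in = P_out, so I_supply = 971.29/400 = 2.43 A.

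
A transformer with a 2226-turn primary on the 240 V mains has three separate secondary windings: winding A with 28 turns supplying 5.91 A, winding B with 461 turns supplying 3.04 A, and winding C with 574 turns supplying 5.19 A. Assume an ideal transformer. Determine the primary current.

V_A = 240 × 28/2226 = 3.0189 V; V_B = 240 × 461/2226 = 49.704 V; V_C = 240 × 574/2226 = 61.887 V.
P_out = V_A I_A + V_B I_B + V_C I_C = 3.0189×5.91 + 49.704×3.04 + 61.887×5.19 = 17.842 + 151.10 + 321.19 = 490.13 W.
Ideal ⇒ P_in = P_out, so I_p = P_out/V_p = 490.13/240 = 2.04 A.

I_p ≈ 2.04 A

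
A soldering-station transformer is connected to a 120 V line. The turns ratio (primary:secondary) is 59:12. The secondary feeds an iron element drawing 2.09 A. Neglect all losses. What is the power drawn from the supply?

I_p = I_s × N_s/N_p = 2.09 × 12/59 = 0.42508 A.
P = V_p I_p = 120 × 0.42508 = 51.0 W.

P ≈ 51.0 W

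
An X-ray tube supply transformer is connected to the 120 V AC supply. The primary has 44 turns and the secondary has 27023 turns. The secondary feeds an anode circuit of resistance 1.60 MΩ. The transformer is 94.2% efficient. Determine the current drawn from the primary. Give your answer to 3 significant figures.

I_p ≈ 30.0 A

V_s = 120 × 27023/44 = 73699 V.
I_s = V_s/R = 73699/(1.60×10^6) = 0.046062 A.
P_out = V_s I_s = 73699 × 0.046062 = 3394.7 W.
P_in = P_out/η = 3394.7/0.942 = 3603.7 W.
I_p = P_in/V_p = 3603.7/120 = 30.0 A.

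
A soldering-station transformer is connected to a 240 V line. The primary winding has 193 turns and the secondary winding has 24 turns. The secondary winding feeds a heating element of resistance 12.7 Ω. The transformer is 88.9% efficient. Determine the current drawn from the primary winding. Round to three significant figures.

V_s = 240 × 24/193 = 29.845 V.
I_s = V_s/R = 29.845/12.7 = 2.3500 A.
P_out = V_s I_s = 29.845 × 2.3500 = 70.134 W.
P_in = P_out/η = 70.134/0.889 = 78.891 W.
I_p = P_in/V_p = 78.891/240 = 0.329 A.

I_p ≈ 0.329 A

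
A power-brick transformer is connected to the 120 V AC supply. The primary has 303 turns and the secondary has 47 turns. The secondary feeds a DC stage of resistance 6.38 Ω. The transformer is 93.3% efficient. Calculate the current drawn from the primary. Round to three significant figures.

I_p ≈ 0.485 A

V_s = 120 × 47/303 = 18.614 V.
I_s = V_s/R = 18.614/6.38 = 2.9175 A.
P_out = V_s I_s = 18.614 × 2.9175 = 54.307 W.
P_in = P_out/η = 54.307/0.933 = 58.206 W.
I_p = P_in/V_p = 58.206/120 = 0.485 A.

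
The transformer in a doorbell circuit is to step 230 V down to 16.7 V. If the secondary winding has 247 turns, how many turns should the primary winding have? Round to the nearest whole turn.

N_p = 3402 turns

N_p/N_s = V_p/V_s, so N_p = 247 × 230/16.7 = 3401.8 ≈ 3402 turns.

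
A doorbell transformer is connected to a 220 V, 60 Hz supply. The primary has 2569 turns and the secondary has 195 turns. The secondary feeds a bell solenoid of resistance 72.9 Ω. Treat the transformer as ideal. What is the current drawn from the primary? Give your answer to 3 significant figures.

I_p ≈ 0.0174 A

V_s = V_p × N_s/N_p = 220 × 195/2569 = 16.699 V.
I_s = V_s/R = 16.699/72.9 = 0.22907 A.
For an ideal transformer I_p N_p = I_s N_s, so I_p = 0.22907 × 195/2569 = 0.0174 A.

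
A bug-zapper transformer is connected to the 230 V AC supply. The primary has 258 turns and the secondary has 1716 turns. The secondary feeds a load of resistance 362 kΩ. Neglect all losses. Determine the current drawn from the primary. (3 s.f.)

I_p ≈ 0.0281 A

V_s = V_p × N_s/N_p = 230 × 1716/258 = 1529.8 V.
I_s = V_s/R = 1529.8/362000 = 0.0042259 A.
For an ideal transformer I_p N_p = I_s N_s, so I_p = 0.0042259 × 1716/258 = 0.0281 A.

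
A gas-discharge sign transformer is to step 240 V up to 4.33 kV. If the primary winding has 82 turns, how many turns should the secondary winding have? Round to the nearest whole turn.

N_s = 1479 turns

N_s/N_p = V_s/V_p, so N_s = 82 × 4330/240 = 1479.4 ≈ 1479 turns.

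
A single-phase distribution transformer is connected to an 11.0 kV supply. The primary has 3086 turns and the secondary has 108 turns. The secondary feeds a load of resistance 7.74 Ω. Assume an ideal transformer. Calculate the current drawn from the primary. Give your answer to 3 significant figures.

V_s = V_p × N_s/N_p = 11000 × 108/3086 = 384.96 V.
I_s = V_s/R = 384.96/7.74 = 49.737 A.
For an ideal transformer I_p N_p = I_s N_s, so I_p = 49.737 × 108/3086 = 1.74 A.

I_p ≈ 1.74 A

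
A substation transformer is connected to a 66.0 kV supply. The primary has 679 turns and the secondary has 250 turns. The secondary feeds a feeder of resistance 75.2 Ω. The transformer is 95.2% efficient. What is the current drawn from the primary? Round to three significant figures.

V_s = 66000 × 250/679 = 24300 V.
I_s = V_s/R = 24300/75.2 = 323.14 A.
P_out = V_s I_s = 24300 × 323.14 = 7.8525×10^6 W.
P_in = P_out/η = 7.8525×10^6/0.952 = 8.2485×10^6 W.
I_p = P_in/V_p = 8.2485×10^6/66000 = 125 A.

I_p ≈ 125 A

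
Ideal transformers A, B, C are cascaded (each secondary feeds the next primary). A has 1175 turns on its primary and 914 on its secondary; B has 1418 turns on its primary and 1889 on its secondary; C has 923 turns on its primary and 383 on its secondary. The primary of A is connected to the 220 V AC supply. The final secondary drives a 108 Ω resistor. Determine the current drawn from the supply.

After A: V = 220.00 × 914/1175 = 171.13 V.
After B: V = 171.13 × 1889/1418 = 227.97 V.
After C: V = 227.97 × 383/923 = 94.598 V.
I_load = 94.598/108 = 0.87591 A, so P_out = 94.598 × 0.87591 = 82.860 W.
All ideal ⇒ P_in = P_out, so I_supply = 82.860/220 = 0.377 A.

I_supply ≈ 0.377 A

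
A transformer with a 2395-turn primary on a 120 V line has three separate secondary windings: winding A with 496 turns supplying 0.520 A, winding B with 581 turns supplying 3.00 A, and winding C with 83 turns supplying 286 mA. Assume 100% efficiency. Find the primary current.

V_A = 120 × 496/2395 = 24.852 V; V_B = 120 × 581/2395 = 29.111 V; V_C = 120 × 83/2395 = 4.1587 V.
P_out = V_A I_A + V_B I_B + V_C I_C = 24.852×0.520 + 29.111×3.00 + 4.1587×0.286 = 12.923 + 87.332 + 1.1894 = 101.44 W.
Ideal ⇒ P_in = P_out, so I_p = P_out/V_p = 101.44/120 = 0.845 A.

I_p ≈ 0.845 A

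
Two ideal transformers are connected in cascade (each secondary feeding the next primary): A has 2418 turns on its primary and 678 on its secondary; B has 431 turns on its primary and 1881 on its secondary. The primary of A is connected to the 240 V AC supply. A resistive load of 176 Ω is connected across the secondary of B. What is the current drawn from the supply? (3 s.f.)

I_supply ≈ 2.04 A

After A: V = 240.00 × 678/2418 = 67.295 V.
After B: V = 67.295 × 1881/431 = 293.69 V.
I_load = 293.69/176 = 1.6687 A, so P_out = 293.69 × 1.6687 = 490.09 W.
All ideal ⇒ P_in = P_out, so I_supply = 490.09/240 = 2.04 A.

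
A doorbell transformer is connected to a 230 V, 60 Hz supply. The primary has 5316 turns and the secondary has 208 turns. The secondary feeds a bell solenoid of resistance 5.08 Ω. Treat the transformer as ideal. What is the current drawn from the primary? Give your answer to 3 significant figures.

I_p ≈ 0.0693 A

V_s = V_p × N_s/N_p = 230 × 208/5316 = 8.9992 V.
I_s = V_s/R = 8.9992/5.08 = 1.7715 A.
For an ideal transformer I_p N_p = I_s N_s, so I_p = 1.7715 × 208/5316 = 0.0693 A.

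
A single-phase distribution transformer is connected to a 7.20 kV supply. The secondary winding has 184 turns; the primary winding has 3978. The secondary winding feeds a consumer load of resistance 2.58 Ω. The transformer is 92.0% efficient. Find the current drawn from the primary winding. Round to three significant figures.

I_p ≈ 6.49 A

V_s = 7200 × 184/3978 = 333.03 V.
I_s = V_s/R = 333.03/2.58 = 129.08 A.
P_out = V_s I_s = 333.03 × 129.08 = 42988 W.
P_in = P_out/η = 42988/0.920 = 46727 W.
I_p = P_in/V_p = 46727/7200 = 6.49 A.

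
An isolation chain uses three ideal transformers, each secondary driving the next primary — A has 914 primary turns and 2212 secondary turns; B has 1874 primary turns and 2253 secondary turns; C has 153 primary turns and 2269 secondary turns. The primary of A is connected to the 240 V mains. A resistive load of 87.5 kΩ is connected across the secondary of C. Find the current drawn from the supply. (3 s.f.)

After A: V = 240.00 × 2212/914 = 580.83 V.
After B: V = 580.83 × 2253/1874 = 698.30 V.
After C: V = 698.30 × 2269/153 = 10356 V.
I_load = 10356/87500 = 0.11835 A, so P_out = 10356 × 0.11835 = 1225.6 W.
All ideal ⇒ P_in = P_out, so I_supply = 1225.6/240 = 5.11 A.

I_supply ≈ 5.11 A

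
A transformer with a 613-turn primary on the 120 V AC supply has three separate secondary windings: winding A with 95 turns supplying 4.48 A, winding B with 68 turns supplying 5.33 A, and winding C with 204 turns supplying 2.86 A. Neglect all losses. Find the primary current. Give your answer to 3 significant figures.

I_p ≈ 2.24 A

V_A = 120 × 95/613 = 18.597 V; V_B = 120 × 68/613 = 13.312 V; V_C = 120 × 204/613 = 39.935 V.
P_out = V_A I_A + V_B I_B + V_C I_C = 18.597×4.48 + 13.312×5.33 + 39.935×2.86 = 83.315 + 70.951 + 114.21 = 268.48 W.
Ideal ⇒ P_in = P_out, so I_p = P_out/V_p = 268.48/120 = 2.24 A.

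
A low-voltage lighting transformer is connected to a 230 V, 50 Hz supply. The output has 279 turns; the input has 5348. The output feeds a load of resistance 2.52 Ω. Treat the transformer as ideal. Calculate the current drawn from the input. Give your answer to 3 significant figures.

V_out = V_in × N_out/N_in = 230 × 279/5348 = 11.999 V.
I_out = V_out/R = 11.999/2.52 = 4.7615 A.
For an ideal transformer I_in N_in = I_out N_out, so I_in = 4.7615 × 279/5348 = 0.248 A.

I_in ≈ 0.248 A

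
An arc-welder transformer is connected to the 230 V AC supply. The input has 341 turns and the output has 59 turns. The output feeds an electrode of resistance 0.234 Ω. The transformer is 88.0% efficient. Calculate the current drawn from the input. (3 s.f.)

V_out = 230 × 59/341 = 39.795 V.
I_out = V_out/R = 39.795/0.234 = 170.06 A.
P_out = V_out I_out = 39.795 × 170.06 = 6767.6 W.
P_in = P_out/η = 6767.6/0.880 = 7690.5 W.
I_in = P_in/V_in = 7690.5/230 = 33.4 A.

I_in ≈ 33.4 A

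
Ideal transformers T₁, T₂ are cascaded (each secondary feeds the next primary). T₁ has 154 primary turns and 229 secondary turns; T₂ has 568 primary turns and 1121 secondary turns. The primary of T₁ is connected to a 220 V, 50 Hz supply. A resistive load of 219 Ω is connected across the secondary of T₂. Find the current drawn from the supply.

Secondary of T₁: V = 220.00 × 229/154 = 327.14 V.
Secondary of T₂: V = 327.14 × 1121/568 = 645.65 V.
I_load = 645.65/219 = 2.9482 A, so P_out = 645.65 × 2.9482 = 1903.5 W.
All ideal ⇒ P_in = P_out, so I_supply = 1903.5/220 = 8.65 A.

I_supply ≈ 8.65 A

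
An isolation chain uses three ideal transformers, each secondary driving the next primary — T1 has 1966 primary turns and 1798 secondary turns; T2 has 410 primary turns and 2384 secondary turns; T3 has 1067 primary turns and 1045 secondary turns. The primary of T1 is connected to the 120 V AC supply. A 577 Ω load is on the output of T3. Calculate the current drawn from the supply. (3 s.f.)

After T1: V = 120.00 × 1798/1966 = 109.75 V.
After T2: V = 109.75 × 2384/410 = 638.13 V.
After T3: V = 638.13 × 1045/1067 = 624.97 V.
I_load = 624.97/577 = 1.0831 A, so P_out = 624.97 × 1.0831 = 676.94 W.
All ideal ⇒ P_in = P_out, so I_supply = 676.94/120 = 5.64 A.

I_supply ≈ 5.64 A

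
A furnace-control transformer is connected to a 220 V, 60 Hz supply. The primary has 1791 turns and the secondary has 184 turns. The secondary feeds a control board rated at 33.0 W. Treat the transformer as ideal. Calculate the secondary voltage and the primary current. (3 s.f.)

V_s ≈ 22.6 V, I_p ≈ 0.150 A

V_s = V_p × N_s/N_p = 220 × 184/1791 = 22.602 V.
I_s = P/V_s = 33.0/22.602 = 1.4601 A.
I_p = I_s × N_s/N_p = 1.4601 × 184/1791 = 0.150 A.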